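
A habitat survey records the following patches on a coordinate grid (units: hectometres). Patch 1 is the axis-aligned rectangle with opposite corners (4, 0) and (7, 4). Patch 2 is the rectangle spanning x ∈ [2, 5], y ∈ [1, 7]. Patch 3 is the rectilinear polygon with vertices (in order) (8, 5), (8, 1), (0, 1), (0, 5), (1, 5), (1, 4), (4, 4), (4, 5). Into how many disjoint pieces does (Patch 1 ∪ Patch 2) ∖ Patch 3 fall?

(Patch 1 ∪ Patch 2) ∖ Patch 3 splits into 2 disjoint pieces (area 3, area 8).

2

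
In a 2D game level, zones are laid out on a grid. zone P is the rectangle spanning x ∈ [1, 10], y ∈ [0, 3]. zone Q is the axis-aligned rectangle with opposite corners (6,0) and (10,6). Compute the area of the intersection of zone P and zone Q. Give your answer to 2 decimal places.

|zone P∩zone Q|: x∈[6,10], y∈[0,3] → 4·3 = 12.

12.00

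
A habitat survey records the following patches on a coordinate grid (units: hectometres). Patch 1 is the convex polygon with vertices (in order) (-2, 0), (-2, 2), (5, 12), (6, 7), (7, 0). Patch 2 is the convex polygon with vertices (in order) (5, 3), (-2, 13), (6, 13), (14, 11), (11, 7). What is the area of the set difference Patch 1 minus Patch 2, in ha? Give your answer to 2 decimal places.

40.93

|Patch 1| = 62, |Patch 1∩Patch 2| = 21.0663.
|Patch 1 ∖ Patch 2| = |Patch 1| − |Patch 1∩Patch 2| = 62 − 21.0663 = 40.93.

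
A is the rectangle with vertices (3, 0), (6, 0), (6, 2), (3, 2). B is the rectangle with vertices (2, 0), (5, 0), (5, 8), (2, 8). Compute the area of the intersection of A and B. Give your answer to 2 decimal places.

|A∩B|: x∈[3,5], y∈[0,2] → 2·2 = 4.

4.00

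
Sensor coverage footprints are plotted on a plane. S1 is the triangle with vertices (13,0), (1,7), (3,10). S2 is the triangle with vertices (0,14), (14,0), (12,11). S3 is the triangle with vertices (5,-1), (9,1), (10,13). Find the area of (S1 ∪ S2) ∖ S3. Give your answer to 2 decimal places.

76.37

|S1 ∪ S2| = 88.
|(S1 ∪ S2) ∩ S3| = 11.6286.
|(S1 ∪ S2) ∖ S3| = 88 − 11.6286 = 76.37.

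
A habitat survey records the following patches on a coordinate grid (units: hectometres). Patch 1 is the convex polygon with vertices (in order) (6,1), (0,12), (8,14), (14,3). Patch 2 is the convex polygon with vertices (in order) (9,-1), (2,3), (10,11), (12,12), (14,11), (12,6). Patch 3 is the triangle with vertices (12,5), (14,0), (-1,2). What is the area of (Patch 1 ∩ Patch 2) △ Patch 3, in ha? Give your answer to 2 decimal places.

|Patch 1 ∩ Patch 2| = 45.8858.
|(Patch 1 ∩ Patch 2) ∩ Patch 3| = 14.2938.
|(Patch 1 ∩ Patch 2) △ Patch 3| = 45.8858 + 35.5 − 28.5876 = 52.80.

52.80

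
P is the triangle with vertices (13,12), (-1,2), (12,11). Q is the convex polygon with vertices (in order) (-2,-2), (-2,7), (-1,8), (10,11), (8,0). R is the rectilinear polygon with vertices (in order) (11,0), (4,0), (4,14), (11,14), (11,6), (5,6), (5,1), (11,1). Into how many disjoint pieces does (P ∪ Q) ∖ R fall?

3

(P ∪ Q) ∖ R splits into 3 disjoint pieces (area 0.4176, area 18.1818, area 60.9091).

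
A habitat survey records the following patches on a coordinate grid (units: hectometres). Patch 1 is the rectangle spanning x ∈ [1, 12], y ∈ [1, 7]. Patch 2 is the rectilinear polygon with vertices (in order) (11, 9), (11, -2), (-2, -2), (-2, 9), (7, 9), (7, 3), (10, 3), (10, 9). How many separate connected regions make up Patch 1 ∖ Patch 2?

Patch 1 ∖ Patch 2 splits into 2 disjoint pieces (area 6, area 12).

2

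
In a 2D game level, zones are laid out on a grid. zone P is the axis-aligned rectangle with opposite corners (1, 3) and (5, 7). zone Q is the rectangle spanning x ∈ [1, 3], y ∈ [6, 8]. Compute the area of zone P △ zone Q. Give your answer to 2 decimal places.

16.00

|zone P∩zone Q|: x∈[1,3], y∈[6,7] → 2·1 = 2.
|zone P △ zone Q| = |zone P| + |zone Q| − 2·|zone P∩zone Q| = 16 + 4 − 4 = 16.00.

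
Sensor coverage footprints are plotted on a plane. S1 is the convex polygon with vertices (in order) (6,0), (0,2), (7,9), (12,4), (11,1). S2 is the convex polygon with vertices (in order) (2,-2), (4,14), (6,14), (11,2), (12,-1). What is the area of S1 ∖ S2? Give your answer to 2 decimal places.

|S1| = 60, |S1∩S2| = 50.2976.
|S1 ∖ S2| = |S1| − |S1∩S2| = 60 − 50.2976 = 9.70.

9.70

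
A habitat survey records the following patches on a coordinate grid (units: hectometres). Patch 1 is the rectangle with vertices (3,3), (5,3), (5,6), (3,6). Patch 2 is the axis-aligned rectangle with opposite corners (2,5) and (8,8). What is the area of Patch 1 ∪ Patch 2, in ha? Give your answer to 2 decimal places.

By inclusion–exclusion:
Individual areas: |Patch 1| = 6, |Patch 2| = 18.
|Patch 1∩Patch 2|: x∈[3,5], y∈[5,6] → 2·1 = 2.
|Patch 1 ∪ Patch 2| = 24 − 2 = 22.00.

22.00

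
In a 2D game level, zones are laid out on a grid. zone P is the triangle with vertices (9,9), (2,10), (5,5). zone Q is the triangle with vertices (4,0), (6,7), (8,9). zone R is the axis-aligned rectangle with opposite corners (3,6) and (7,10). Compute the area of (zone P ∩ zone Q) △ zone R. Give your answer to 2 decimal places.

|zone P ∩ zone Q| = 1.8.
|(zone P ∩ zone Q) ∩ zone R| = 1.1429.
|(zone P ∩ zone Q) △ zone R| = 1.8 + 16 − 2.2857 = 15.51.

15.51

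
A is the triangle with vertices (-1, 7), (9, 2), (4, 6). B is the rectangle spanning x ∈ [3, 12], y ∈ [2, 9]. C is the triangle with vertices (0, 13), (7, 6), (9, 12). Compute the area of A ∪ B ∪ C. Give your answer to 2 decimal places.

By inclusion–exclusion:
Individual areas: |A| = 7.5, |B| = 63, |C| = 28.
|A∩B| = 5.1.
|A∩C| = 0.
|B∩C| = 6.
|A∩B∩C| = 0.
|A ∪ B ∪ C| = 98.5 − 11.1 + 0 = 87.40.

87.40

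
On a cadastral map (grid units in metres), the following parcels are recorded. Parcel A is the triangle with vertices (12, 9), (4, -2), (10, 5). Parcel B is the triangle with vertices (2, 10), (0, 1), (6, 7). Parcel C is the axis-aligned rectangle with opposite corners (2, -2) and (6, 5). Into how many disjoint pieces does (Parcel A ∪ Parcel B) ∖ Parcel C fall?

(Parcel A ∪ Parcel B) ∖ Parcel C splits into 2 disjoint pieces (area 4.5833, area 19).

2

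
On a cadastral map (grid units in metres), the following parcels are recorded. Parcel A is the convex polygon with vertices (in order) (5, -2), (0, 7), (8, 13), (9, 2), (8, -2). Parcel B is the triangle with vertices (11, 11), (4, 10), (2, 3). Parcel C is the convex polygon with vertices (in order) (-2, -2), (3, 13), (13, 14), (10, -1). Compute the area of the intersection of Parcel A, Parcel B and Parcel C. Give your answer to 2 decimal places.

20.78

The intersection is the polygon with vertices (4,10), (8.218,10.603), (8.393,8.682), (2.149,3.132), (2.075,3.264).
By the shoelace formula its area is 20.78.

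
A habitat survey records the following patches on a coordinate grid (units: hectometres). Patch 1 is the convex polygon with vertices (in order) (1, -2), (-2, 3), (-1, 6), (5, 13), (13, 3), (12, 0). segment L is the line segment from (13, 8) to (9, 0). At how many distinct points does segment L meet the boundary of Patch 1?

1

The segment meets the boundary at (11.462,4.923).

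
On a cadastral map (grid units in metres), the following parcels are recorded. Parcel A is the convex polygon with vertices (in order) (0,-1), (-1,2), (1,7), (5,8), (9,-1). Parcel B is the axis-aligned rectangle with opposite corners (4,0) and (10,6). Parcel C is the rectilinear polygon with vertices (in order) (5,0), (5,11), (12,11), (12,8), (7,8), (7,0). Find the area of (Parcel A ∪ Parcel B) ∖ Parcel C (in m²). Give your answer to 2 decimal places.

65.28

|Parcel A ∪ Parcel B| = 78.1667.
|(Parcel A ∪ Parcel B) ∩ Parcel C| = 12.8889.
|(Parcel A ∪ Parcel B) ∖ Parcel C| = 78.1667 − 12.8889 = 65.28.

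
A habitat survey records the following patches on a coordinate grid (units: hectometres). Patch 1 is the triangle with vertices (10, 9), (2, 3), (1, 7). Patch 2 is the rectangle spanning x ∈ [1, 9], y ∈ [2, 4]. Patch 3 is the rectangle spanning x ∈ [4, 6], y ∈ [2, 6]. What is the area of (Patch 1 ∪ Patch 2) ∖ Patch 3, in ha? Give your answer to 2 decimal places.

28.71

|Patch 1 ∪ Patch 2| = 34.2083.
|(Patch 1 ∪ Patch 2) ∩ Patch 3| = 5.5.
|(Patch 1 ∪ Patch 2) ∖ Patch 3| = 34.2083 − 5.5 = 28.71.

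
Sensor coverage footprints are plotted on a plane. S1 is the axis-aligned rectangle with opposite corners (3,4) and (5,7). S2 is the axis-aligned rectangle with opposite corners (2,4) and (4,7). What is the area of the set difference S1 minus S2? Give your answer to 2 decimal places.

3.00

|S1∩S2|: x∈[3,4], y∈[4,7] → 1·3 = 3.
|S1| = 6.
|S1 ∖ S2| = |S1| − |S1∩S2| = 6 − 3 = 3.00.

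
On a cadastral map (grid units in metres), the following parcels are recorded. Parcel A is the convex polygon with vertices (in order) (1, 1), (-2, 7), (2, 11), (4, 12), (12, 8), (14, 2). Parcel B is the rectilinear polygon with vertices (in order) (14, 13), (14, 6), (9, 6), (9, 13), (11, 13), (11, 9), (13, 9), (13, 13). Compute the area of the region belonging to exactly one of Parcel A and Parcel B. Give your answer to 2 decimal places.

|Parcel A| = 117.5, |Parcel B| = 27, |Parcel A∩Parcel B| = 8.9167.
|Parcel A △ Parcel B| = |Parcel A| + |Parcel B| − 2·|Parcel A∩Parcel B| = 117.5 + 27 − 17.8333 = 126.67.

126.67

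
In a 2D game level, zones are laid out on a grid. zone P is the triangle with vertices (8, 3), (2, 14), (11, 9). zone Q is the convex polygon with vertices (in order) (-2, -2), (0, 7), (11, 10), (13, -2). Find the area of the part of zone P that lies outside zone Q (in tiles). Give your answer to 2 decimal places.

15.26

|zone P| = 34.5, |zone P∩zone Q| = 19.2417.
|zone P ∖ zone Q| = |zone P| − |zone P∩zone Q| = 34.5 − 19.2417 = 15.26.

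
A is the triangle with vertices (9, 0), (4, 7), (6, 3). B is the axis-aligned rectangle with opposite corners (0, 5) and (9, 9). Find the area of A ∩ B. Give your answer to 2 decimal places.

0.43

The intersection is the polygon with vertices (4,7), (5.429,5), (5,5).
By the shoelace formula its area is 0.43.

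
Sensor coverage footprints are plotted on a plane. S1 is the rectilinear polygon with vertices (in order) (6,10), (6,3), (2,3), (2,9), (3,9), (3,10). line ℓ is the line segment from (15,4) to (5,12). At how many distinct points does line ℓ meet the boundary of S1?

The segment lies entirely outside S1 and never meets its boundary.

0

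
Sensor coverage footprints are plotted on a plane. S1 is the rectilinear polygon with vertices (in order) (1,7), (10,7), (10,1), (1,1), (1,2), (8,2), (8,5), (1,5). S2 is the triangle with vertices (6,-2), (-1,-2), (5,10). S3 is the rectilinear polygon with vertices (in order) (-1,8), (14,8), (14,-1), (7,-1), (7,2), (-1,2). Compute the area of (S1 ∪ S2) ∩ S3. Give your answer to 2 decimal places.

39.83

|S1 ∪ S2| = 65.625.
|(S1 ∪ S2) ∩ S3| = 39.83.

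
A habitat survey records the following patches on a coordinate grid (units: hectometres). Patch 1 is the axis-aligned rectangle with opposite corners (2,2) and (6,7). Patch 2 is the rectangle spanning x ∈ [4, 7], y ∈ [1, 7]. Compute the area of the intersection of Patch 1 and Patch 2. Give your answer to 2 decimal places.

|Patch 1∩Patch 2|: x∈[4,6], y∈[2,7] → 2·5 = 10.

10.00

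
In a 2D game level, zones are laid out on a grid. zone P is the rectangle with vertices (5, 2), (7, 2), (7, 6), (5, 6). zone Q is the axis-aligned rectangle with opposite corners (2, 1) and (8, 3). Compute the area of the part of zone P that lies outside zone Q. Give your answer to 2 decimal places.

|zone P∩zone Q|: x∈[5,7], y∈[2,3] → 2·1 = 2.
|zone P| = 8.
|zone P ∖ zone Q| = |zone P| − |zone P∩zone Q| = 8 − 2 = 6.00.

6.00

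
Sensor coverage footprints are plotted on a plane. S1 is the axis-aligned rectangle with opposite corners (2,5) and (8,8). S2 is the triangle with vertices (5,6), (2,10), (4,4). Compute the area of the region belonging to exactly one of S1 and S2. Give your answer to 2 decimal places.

15.50

|S1| = 18, |S2| = 5, |S1∩S2| = 3.75.
|S1 △ S2| = |S1| + |S2| − 2·|S1∩S2| = 18 + 5 − 7.5 = 15.50.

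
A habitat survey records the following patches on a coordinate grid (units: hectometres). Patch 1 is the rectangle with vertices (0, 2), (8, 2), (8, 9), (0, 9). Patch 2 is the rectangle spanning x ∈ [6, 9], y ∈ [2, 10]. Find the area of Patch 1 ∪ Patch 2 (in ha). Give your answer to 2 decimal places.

66.00

By inclusion–exclusion:
Individual areas: |Patch 1| = 56, |Patch 2| = 24.
|Patch 1∩Patch 2|: x∈[6,8], y∈[2,9] → 2·7 = 14.
|Patch 1 ∪ Patch 2| = 80 − 14 = 66.00.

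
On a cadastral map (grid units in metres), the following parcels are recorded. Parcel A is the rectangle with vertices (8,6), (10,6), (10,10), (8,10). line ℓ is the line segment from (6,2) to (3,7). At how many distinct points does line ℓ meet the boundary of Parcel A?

The segment lies entirely outside Parcel A and never meets its boundary.

0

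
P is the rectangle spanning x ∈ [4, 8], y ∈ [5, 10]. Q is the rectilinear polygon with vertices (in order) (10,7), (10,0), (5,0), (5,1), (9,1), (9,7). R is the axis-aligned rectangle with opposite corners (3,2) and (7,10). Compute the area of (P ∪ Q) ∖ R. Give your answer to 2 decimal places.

16.00

|P ∪ Q| = 31.
|(P ∪ Q) ∩ R| = 15.
|(P ∪ Q) ∖ R| = 31 − 15 = 16.00.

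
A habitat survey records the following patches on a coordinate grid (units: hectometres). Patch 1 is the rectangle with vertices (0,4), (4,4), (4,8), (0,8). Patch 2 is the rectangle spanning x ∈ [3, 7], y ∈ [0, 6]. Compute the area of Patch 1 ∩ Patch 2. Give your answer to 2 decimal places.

|Patch 1∩Patch 2|: x∈[3,4], y∈[4,6] → 1·2 = 2.

2.00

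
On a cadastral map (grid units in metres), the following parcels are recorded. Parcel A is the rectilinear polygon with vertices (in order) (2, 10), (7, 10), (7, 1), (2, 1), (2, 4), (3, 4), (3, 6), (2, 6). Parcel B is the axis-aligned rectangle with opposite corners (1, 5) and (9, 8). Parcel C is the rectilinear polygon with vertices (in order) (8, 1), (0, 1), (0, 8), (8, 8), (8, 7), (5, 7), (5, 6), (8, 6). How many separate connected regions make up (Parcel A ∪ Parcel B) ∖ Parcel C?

(Parcel A ∪ Parcel B) ∖ Parcel C splits into 2 disjoint pieces (area 10, area 6).

2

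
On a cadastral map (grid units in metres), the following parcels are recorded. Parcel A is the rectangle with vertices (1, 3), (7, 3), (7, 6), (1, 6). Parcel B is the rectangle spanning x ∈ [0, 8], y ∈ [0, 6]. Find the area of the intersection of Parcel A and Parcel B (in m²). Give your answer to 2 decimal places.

18.00

|Parcel A∩Parcel B|: x∈[1,7], y∈[3,6] → 6·3 = 18.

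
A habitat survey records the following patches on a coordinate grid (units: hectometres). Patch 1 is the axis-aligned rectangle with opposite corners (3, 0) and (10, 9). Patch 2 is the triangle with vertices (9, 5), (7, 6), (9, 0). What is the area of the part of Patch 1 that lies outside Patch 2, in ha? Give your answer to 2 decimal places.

|Patch 1| = 63, |Patch 1∩Patch 2| = 5.
|Patch 1 ∖ Patch 2| = |Patch 1| − |Patch 1∩Patch 2| = 63 − 5 = 58.00.

58.00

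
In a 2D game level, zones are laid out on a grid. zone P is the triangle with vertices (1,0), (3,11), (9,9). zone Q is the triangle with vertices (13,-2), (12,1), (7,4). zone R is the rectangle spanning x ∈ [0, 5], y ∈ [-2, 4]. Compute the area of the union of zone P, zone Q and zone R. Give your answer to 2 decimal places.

65.34

By inclusion–exclusion:
Individual areas: |zone P| = 35, |zone Q| = 6, |zone R| = 30.
|zone P∩zone Q| = 0.
|zone P∩zone R| = 5.6566.
|zone Q∩zone R| = 0.
|zone P∩zone Q∩zone R| = 0.
|zone P ∪ zone Q ∪ zone R| = 71 − 5.6566 + 0 = 65.34.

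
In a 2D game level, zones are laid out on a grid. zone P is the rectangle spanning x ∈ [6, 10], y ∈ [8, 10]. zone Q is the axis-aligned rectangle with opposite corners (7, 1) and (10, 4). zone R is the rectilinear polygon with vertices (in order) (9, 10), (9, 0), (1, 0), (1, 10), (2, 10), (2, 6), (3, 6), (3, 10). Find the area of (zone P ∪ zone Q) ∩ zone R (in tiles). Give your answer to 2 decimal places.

12.00

|zone P ∪ zone Q| = 17.
|(zone P ∪ zone Q) ∩ zone R| = 12.00.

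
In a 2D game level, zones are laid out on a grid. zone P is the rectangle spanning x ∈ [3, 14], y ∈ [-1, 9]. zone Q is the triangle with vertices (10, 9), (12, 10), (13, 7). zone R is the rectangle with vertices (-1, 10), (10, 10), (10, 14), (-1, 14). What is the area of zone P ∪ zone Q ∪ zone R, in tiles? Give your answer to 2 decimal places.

155.17

By inclusion–exclusion:
Individual areas: |zone P| = 110, |zone Q| = 3.5, |zone R| = 44.
|zone P∩zone Q| = 2.3333.
|zone P∩zone R| = 0 (no overlap).
|zone Q∩zone R| = 0.
|zone P∩zone Q∩zone R| = 0.
|zone P ∪ zone Q ∪ zone R| = 157.5 − 2.3333 + 0 = 155.17.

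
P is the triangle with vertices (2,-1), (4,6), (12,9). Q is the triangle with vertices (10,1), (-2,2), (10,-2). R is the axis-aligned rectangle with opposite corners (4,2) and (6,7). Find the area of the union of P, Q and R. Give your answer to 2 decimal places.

By inclusion–exclusion:
Individual areas: |P| = 25, |Q| = 18, |R| = 10.
|P∩Q| = 1.6105.
|P∩R| = 8.25.
|Q∩R| = 0.
|P∩Q∩R| = 0.
|P ∪ Q ∪ R| = 53 − 9.8605 + 0 = 43.14.

43.14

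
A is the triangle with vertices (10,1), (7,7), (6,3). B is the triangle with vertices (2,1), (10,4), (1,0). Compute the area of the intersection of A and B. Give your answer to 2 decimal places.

The intersection is the polygon with vertices (8.773,3.454), (6.824,2.588), (6.571,2.714), (8.737,3.526).
By the shoelace formula its area is 0.32.

0.32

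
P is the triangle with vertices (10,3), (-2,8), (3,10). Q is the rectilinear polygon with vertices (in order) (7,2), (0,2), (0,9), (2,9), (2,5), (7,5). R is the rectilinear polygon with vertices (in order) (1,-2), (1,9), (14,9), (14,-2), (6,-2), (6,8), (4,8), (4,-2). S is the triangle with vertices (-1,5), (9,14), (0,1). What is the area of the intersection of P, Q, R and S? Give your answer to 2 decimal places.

0.71

The intersection is the polygon with vertices (2,6.333), (1,6.75), (1,6.8), (2,7.7).
By the shoelace formula its area is 0.71.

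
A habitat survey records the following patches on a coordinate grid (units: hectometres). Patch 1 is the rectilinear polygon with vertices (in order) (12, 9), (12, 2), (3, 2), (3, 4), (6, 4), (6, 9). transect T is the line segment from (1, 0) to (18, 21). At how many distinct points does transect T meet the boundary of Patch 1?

4

The segment meets the boundary at (8.286,9), (6,6.176), (4.238,4), (3,2.471).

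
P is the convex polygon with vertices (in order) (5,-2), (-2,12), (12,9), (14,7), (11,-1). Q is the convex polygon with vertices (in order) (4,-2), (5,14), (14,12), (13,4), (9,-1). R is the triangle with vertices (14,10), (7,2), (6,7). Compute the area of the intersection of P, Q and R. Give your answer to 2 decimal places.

20.30

The intersection is the polygon with vertices (12,9), (12.6,8.4), (7,2), (6,7), (11.576,9.091).
By the shoelace formula its area is 20.30.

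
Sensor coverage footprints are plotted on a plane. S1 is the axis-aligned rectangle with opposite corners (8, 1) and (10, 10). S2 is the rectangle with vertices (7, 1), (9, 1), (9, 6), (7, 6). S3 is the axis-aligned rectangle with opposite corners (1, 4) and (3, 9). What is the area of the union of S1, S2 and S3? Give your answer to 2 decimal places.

By inclusion–exclusion:
Individual areas: |S1| = 18, |S2| = 10, |S3| = 10.
|S1∩S2|: x∈[8,9], y∈[1,6] → 1·5 = 5.
|S1∩S3| = 0 (no overlap).
|S2∩S3| = 0 (no overlap).
|S1∩S2∩S3| = 0.
|S1 ∪ S2 ∪ S3| = 38 − 5 + 0 = 33.00.

33.00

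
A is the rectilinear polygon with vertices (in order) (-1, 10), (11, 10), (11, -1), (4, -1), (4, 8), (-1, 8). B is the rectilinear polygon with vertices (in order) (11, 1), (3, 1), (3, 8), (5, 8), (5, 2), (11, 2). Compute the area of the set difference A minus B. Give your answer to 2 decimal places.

|A| = 87, |A∩B| = 13.
|A ∖ B| = |A| − |A∩B| = 87 − 13 = 74.00.

74.00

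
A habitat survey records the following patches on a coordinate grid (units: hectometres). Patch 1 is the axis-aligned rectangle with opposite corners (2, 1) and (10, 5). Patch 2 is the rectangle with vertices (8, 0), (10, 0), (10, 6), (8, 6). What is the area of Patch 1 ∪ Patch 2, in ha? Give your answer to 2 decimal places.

By inclusion–exclusion:
Individual areas: |Patch 1| = 32, |Patch 2| = 12.
|Patch 1∩Patch 2|: x∈[8,10], y∈[1,5] → 2·4 = 8.
|Patch 1 ∪ Patch 2| = 44 − 8 = 36.00.

36.00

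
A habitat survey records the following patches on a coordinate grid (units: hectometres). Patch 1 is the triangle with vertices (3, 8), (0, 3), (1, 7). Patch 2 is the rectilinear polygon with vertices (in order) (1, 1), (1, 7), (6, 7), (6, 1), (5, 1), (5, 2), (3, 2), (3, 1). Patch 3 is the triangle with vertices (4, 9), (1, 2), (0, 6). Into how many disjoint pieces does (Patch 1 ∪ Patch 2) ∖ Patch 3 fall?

(Patch 1 ∪ Patch 2) ∖ Patch 3 splits into 3 disjoint pieces (area 22.6429, area 0.2316, area 0.1346).

3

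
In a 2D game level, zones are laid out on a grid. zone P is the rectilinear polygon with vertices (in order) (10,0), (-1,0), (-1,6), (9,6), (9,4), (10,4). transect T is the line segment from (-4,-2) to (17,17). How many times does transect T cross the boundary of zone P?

The segment meets the boundary at (4.842,6), (-1,0.714).

2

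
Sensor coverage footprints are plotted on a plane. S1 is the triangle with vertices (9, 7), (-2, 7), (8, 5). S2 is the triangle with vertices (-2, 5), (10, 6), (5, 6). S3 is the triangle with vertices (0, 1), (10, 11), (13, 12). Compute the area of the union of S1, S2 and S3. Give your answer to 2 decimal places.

20.94

By inclusion–exclusion:
Individual areas: |S1| = 11, |S2| = 2.5, |S3| = 10.
|S1∩S2| = 1.1767.
|S1∩S3| = 1.3512.
|S2∩S3| = 0.3629.
|S1∩S2∩S3| = 0.3344.
|S1 ∪ S2 ∪ S3| = 23.5 − 2.8907 + 0.3344 = 20.94.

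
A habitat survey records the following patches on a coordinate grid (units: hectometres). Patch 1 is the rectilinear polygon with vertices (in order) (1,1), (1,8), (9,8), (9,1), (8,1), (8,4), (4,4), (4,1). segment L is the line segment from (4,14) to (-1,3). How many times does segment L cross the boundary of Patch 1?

2

The segment meets the boundary at (1,7.4), (1.273,8).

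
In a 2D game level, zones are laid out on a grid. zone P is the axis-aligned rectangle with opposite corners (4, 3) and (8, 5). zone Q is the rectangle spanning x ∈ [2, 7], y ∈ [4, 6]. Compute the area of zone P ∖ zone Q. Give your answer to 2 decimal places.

|zone P∩zone Q|: x∈[4,7], y∈[4,5] → 3·1 = 3.
|zone P| = 8.
|zone P ∖ zone Q| = |zone P| − |zone P∩zone Q| = 8 − 3 = 5.00.

5.00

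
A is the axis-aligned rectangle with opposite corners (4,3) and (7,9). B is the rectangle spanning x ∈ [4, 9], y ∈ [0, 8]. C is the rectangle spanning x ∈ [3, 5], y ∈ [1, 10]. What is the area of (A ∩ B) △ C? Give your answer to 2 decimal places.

|A ∩ B| = 15.
|(A ∩ B) ∩ C| = 5.
|(A ∩ B) △ C| = 15 + 18 − 10 = 23.00.

23.00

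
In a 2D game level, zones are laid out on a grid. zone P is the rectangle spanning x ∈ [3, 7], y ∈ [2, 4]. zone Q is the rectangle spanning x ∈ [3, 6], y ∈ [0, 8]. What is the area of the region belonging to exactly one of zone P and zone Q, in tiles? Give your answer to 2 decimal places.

|zone P∩zone Q|: x∈[3,6], y∈[2,4] → 3·2 = 6.
|zone P △ zone Q| = |zone P| + |zone Q| − 2·|zone P∩zone Q| = 8 + 24 − 12 = 20.00.

20.00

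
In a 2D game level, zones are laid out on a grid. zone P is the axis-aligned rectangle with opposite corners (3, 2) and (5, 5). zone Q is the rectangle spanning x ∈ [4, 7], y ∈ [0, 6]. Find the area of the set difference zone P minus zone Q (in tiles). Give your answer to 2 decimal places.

3.00

|zone P∩zone Q|: x∈[4,5], y∈[2,5] → 1·3 = 3.
|zone P| = 6.
|zone P ∖ zone Q| = |zone P| − |zone P∩zone Q| = 6 − 3 = 3.00.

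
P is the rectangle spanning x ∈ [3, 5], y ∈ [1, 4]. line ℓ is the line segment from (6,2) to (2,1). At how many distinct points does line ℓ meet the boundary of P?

The segment meets the boundary at (3,1.25), (5,1.75).

2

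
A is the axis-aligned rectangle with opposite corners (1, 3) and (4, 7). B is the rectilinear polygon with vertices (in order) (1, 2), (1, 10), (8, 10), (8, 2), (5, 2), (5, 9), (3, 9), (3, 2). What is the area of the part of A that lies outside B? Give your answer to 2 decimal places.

|A| = 12, |A∩B| = 8.
|A ∖ B| = |A| − |A∩B| = 12 − 8 = 4.00.

4.00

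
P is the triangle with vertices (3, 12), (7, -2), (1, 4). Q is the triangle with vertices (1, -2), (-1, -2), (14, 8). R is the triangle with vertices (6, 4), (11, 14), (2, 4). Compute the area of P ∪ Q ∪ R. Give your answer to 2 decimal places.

By inclusion–exclusion:
Individual areas: |P| = 30, |Q| = 10, |R| = 20.
|P∩Q| = 1.5947.
|P∩R| = 4.5525.
|Q∩R| = 0.
|P∩Q∩R| = 0.
|P ∪ Q ∪ R| = 60 − 6.1472 + 0 = 53.85.

53.85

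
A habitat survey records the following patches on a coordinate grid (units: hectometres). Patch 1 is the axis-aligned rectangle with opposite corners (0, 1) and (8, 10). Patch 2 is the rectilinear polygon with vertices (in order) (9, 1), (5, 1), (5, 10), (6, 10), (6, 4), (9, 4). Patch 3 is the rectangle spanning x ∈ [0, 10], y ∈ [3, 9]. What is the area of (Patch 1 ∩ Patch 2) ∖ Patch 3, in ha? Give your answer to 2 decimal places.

|Patch 1 ∩ Patch 2| = 15.
|(Patch 1 ∩ Patch 2) ∩ Patch 3| = 8.
|(Patch 1 ∩ Patch 2) ∖ Patch 3| = 15 − 8 = 7.00.

7.00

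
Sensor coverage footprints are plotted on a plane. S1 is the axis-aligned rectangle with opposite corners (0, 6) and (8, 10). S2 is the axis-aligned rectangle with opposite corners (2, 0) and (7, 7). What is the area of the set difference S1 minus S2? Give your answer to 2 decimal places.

|S1∩S2|: x∈[2,7], y∈[6,7] → 5·1 = 5.
|S1| = 32.
|S1 ∖ S2| = |S1| − |S1∩S2| = 32 − 5 = 27.00.

27.00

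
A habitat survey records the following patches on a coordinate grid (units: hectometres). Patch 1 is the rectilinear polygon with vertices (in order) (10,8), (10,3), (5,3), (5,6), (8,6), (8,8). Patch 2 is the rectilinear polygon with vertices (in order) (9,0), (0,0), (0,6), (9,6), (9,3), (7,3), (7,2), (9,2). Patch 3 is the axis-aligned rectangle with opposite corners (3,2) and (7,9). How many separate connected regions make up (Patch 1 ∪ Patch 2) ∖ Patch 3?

(Patch 1 ∪ Patch 2) ∖ Patch 3 splits into 2 disjoint pieces (area 13, area 30).

2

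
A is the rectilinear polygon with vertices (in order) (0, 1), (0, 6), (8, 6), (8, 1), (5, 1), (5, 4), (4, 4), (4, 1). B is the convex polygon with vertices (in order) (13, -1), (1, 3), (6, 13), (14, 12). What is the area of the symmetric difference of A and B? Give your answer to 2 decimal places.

|A| = 37, |B| = 122.5, |A∩B| = 24.5833.
|A △ B| = |A| + |B| − 2·|A∩B| = 37 + 122.5 − 49.1667 = 110.33.

110.33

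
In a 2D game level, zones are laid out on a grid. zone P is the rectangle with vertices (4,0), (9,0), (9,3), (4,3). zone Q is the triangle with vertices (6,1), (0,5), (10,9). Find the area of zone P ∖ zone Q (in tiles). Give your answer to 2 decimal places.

|zone P| = 15, |zone P∩zone Q| = 3.6667.
|zone P ∖ zone Q| = |zone P| − |zone P∩zone Q| = 15 − 3.6667 = 11.33.

11.33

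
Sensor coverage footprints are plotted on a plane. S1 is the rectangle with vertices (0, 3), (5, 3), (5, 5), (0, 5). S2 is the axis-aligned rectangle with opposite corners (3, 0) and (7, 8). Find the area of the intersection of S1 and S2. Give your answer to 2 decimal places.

|S1∩S2|: x∈[3,5], y∈[3,5] → 2·2 = 4.

4.00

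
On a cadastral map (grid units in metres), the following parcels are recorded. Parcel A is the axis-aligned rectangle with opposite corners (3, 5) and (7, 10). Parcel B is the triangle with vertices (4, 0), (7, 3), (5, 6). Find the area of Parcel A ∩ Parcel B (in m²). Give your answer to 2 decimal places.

The intersection is the polygon with vertices (4.833,5), (5,6), (5.667,5).
By the shoelace formula its area is 0.42.

0.42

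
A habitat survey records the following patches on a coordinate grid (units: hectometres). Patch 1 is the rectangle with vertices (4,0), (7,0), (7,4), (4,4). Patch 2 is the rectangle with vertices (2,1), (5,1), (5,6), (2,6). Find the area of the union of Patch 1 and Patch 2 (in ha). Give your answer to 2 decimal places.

24.00

By inclusion–exclusion:
Individual areas: |Patch 1| = 12, |Patch 2| = 15.
|Patch 1∩Patch 2|: x∈[4,5], y∈[1,4] → 1·3 = 3.
|Patch 1 ∪ Patch 2| = 27 − 3 = 24.00.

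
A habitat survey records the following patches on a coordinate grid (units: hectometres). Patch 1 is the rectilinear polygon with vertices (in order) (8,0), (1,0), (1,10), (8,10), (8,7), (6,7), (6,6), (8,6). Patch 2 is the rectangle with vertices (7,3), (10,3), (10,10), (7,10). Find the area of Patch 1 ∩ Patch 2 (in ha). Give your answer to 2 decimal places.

6.00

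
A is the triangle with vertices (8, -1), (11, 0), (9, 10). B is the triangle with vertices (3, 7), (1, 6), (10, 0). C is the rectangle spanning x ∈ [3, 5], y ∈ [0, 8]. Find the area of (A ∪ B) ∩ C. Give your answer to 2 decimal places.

The region (A ∪ B) ∩ C is the polygon with vertices (3,4.667), (3,7), (5,5), (5,3.333).
By the shoelace formula its area is 4.00.

4.00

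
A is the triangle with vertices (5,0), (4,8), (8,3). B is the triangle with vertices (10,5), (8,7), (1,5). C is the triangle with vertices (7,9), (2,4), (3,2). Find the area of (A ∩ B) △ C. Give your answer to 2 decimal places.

7.75

|A ∩ B| = 1.8196.
|(A ∩ B) ∩ C| = 0.7836.
|(A ∩ B) △ C| = 1.8196 + 7.5 − 1.5671 = 7.75.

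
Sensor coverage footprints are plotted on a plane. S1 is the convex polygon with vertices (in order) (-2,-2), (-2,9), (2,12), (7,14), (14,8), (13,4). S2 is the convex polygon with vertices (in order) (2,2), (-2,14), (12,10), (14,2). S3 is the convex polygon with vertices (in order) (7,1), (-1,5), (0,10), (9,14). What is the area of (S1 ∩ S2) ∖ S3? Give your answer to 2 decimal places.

43.81

|S1 ∩ S2| = 108.2489.
|(S1 ∩ S2) ∩ S3| = 64.4369.
|(S1 ∩ S2) ∖ S3| = 108.2489 − 64.4369 = 43.81.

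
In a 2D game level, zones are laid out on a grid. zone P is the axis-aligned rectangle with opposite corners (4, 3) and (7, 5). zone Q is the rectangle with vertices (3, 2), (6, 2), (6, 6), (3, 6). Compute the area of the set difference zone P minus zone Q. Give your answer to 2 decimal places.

2.00

|zone P∩zone Q|: x∈[4,6], y∈[3,5] → 2·2 = 4.
|zone P| = 6.
|zone P ∖ zone Q| = |zone P| − |zone P∩zone Q| = 6 − 4 = 2.00.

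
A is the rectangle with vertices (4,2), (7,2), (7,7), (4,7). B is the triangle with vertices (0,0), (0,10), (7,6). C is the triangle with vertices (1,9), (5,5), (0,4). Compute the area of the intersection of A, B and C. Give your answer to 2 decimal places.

The intersection is the polygon with vertices (4,6), (5,5), (4,4.8).
By the shoelace formula its area is 0.60.

0.60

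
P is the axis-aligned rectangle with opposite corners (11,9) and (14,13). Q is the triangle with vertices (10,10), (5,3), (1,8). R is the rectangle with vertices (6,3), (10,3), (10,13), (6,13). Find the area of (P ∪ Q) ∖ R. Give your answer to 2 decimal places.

|P ∪ Q| = 38.5.
|(P ∪ Q) ∩ R| = 9.4222.
|(P ∪ Q) ∖ R| = 38.5 − 9.4222 = 29.08.

29.08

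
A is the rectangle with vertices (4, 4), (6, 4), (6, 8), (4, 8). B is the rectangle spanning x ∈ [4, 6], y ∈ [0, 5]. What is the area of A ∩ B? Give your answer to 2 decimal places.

|A∩B|: x∈[4,6], y∈[4,5] → 2·1 = 2.

2.00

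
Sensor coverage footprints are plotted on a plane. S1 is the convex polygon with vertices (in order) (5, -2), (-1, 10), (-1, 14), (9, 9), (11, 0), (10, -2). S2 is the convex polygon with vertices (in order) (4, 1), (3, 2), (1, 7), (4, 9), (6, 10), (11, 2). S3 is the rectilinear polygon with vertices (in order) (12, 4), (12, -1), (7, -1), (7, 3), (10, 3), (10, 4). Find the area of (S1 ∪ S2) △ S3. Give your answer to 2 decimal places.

|S1 ∪ S2| = 111.2589.
|(S1 ∪ S2) ∩ S3| = 15.2311.
|(S1 ∪ S2) △ S3| = 111.2589 + 22 − 30.4622 = 102.80.

102.80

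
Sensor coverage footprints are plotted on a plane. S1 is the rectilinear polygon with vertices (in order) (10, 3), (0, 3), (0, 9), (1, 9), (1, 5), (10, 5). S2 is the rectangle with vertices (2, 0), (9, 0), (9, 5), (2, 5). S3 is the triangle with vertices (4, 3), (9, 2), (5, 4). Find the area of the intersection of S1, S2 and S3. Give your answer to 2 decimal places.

The intersection is the polygon with vertices (4,3), (5,4), (7,3).
By the shoelace formula its area is 1.50.

1.50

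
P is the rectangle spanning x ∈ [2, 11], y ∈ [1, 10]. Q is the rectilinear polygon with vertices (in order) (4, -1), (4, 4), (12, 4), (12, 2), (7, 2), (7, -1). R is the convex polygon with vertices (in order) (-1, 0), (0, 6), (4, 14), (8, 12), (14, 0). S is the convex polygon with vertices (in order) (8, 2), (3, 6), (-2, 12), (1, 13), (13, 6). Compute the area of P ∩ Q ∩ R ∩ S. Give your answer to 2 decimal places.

The intersection is the polygon with vertices (10.5,4), (8,2), (5.5,4).
By the shoelace formula its area is 5.00.

5.00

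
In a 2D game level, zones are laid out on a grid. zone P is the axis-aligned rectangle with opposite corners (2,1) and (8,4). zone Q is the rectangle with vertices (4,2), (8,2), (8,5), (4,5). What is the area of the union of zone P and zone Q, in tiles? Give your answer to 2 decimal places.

By inclusion–exclusion:
Individual areas: |zone P| = 18, |zone Q| = 12.
|zone P∩zone Q|: x∈[4,8], y∈[2,4] → 4·2 = 8.
|zone P ∪ zone Q| = 30 − 8 = 22.00.

22.00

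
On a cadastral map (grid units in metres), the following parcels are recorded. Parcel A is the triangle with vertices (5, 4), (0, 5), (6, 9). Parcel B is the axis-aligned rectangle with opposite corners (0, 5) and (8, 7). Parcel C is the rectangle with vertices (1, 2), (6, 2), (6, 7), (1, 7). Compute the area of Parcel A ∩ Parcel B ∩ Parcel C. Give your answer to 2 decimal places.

The intersection is the polygon with vertices (5.6,7), (5.2,5), (1,5), (1,5.667), (3,7).
By the shoelace formula its area is 7.47.

7.47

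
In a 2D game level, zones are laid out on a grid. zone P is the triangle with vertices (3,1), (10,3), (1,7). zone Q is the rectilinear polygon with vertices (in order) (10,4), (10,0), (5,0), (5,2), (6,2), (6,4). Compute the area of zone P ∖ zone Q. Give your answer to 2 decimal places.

17.55

|zone P| = 23, |zone P∩zone Q| = 5.4464.
|zone P ∖ zone Q| = |zone P| − |zone P∩zone Q| = 23 − 5.4464 = 17.55.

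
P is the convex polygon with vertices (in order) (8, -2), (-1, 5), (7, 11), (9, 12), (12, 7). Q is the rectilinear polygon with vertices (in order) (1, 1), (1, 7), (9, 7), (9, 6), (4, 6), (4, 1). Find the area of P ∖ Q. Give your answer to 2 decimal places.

73.00

|P| = 92, |P∩Q| = 19.
|P ∖ Q| = |P| − |P∩Q| = 92 − 19 = 73.00.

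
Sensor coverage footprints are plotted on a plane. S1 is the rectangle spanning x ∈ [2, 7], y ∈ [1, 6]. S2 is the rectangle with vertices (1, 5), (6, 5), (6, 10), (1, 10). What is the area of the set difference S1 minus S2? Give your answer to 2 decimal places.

|S1∩S2|: x∈[2,6], y∈[5,6] → 4·1 = 4.
|S1| = 25.
|S1 ∖ S2| = |S1| − |S1∩S2| = 25 − 4 = 21.00.

21.00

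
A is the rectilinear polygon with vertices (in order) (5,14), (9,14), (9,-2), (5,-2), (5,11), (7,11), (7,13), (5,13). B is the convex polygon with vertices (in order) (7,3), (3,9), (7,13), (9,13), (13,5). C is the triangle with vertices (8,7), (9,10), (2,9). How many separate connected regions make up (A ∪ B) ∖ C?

(A ∪ B) ∖ C is a single connected region.

1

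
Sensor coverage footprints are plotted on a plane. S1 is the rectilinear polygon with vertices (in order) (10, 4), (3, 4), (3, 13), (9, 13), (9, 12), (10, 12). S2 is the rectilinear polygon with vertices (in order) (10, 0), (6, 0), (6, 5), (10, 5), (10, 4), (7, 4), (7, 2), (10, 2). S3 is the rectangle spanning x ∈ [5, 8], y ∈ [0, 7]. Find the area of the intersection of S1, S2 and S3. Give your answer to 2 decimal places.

2.00

The intersection is the polygon with vertices (6,4), (6,5), (8,5), (8,4), (7,4).
By the shoelace formula its area is 2.00.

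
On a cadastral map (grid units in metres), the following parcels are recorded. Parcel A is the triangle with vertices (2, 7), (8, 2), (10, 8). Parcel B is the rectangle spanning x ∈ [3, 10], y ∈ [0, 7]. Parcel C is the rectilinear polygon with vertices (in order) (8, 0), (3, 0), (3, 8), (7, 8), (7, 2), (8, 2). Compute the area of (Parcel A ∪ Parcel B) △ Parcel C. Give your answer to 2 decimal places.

24.25

|Parcel A ∪ Parcel B| = 53.25.
|(Parcel A ∪ Parcel B) ∩ Parcel C| = 31.5.
|(Parcel A ∪ Parcel B) △ Parcel C| = 53.25 + 34 − 63 = 24.25.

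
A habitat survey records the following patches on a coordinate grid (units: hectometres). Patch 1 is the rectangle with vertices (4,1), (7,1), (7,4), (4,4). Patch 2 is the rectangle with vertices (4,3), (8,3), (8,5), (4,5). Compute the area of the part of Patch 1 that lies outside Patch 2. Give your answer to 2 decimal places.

6.00

|Patch 1∩Patch 2|: x∈[4,7], y∈[3,4] → 3·1 = 3.
|Patch 1| = 9.
|Patch 1 ∖ Patch 2| = |Patch 1| − |Patch 1∩Patch 2| = 9 − 3 = 6.00.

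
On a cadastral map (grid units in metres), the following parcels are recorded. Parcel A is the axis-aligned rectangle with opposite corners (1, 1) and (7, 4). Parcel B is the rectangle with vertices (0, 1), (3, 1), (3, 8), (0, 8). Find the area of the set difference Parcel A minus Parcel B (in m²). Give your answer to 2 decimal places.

|Parcel A∩Parcel B|: x∈[1,3], y∈[1,4] → 2·3 = 6.
|Parcel A| = 18.
|Parcel A ∖ Parcel B| = |Parcel A| − |Parcel A∩Parcel B| = 18 − 6 = 12.00.

12.00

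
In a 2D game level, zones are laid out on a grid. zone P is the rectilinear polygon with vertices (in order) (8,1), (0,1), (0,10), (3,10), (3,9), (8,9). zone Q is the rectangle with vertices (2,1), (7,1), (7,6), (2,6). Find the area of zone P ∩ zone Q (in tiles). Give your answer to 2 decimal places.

25.00

The intersection is the polygon with vertices (2,1), (2,6), (7,6), (7,1).
By the shoelace formula its area is 25.00.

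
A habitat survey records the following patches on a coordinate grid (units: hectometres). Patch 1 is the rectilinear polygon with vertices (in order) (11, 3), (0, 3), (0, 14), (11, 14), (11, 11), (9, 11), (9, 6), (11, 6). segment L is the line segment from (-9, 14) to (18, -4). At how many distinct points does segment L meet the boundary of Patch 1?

2

The segment meets the boundary at (0,8), (7.5,3).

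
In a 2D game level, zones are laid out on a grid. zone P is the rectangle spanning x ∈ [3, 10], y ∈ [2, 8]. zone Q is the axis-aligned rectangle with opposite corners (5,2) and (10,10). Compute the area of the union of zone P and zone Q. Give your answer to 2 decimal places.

52.00

By inclusion–exclusion:
Individual areas: |zone P| = 42, |zone Q| = 40.
|zone P∩zone Q|: x∈[5,10], y∈[2,8] → 5·6 = 30.
|zone P ∪ zone Q| = 82 − 30 = 52.00.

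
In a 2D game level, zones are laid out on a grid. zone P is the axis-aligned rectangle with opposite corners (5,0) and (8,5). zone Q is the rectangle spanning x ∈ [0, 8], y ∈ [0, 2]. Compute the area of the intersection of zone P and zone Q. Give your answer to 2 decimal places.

6.00

|zone P∩zone Q|: x∈[5,8], y∈[0,2] → 3·2 = 6.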